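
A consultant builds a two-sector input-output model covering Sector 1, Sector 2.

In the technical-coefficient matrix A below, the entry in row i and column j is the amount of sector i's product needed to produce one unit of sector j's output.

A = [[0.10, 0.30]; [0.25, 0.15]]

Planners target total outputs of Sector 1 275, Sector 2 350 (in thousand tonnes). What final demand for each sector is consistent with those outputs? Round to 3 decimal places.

I − A =
  [   0.90    -0.30]
  [  -0.25     0.85]
d = (I − A) x:
  d_1 = (+0.90)·275 + (-0.30)·350 = 142.500
  d_2 = (-0.25)·275 + (+0.85)·350 = 228.750

d_1 = 142.500, d_2 = 228.750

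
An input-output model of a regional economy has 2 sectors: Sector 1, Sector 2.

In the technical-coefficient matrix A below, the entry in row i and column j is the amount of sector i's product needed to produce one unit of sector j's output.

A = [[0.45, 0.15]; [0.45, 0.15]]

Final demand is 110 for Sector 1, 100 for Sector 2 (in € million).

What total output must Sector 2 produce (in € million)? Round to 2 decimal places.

x_2 = 261.25

I − A =
  [   0.55    -0.15]
  [  -0.45     0.85]
det(I−A) = (0.55)(0.85) − (-0.15)(-0.45) = 0.4000
adj(I−A) = [[0.85, 0.15], [0.45, 0.55]]
(I − A)⁻¹ = adj(I−A) / det(I−A) ≈
  [   2.1250     0.3750]
  [   1.1250     1.3750]
x = (I − A)⁻¹ d = adj(I−A)·d / det(I−A), with det(I−A) = 0.4000:
  x_1 = (0.85·110 + 0.15·100) / 0.4000 = 108.50 / 0.4000 = 271.25
  x_2 = (0.45·110 + 0.55·100) / 0.4000 = 104.50 / 0.4000 = 261.25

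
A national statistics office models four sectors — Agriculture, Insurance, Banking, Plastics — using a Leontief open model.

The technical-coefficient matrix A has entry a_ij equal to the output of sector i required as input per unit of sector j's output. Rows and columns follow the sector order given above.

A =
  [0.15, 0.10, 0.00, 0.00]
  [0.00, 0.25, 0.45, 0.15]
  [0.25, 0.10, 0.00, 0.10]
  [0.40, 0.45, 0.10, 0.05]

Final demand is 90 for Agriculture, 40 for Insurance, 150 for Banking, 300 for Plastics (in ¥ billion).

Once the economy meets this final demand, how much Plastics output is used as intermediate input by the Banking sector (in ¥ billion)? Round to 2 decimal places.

z_43 = 27.56

I − A =
  [   0.85    -0.10     0.00     0.00]
  [   0.00     0.75    -0.45    -0.15]
  [  -0.25    -0.10     1.00    -0.10]
  [  -0.40    -0.45    -0.10     0.95]
Compute the cofactors C_ij = (−1)^(i+j)·(3×3 minor ij) of I−A; the adjugate is their transpose:
adj(I−A) = Cᵀ =
  [ 0.573000   0.094000   0.044250   0.019500]
  [ 0.188625   0.799000   0.376125   0.165750]
  [ 0.197250   0.146750   0.542250   0.080250]
  [ 0.351375   0.433500   0.253875   0.588000]
det(I−A) = Σ_j (I−A)_1j·C_1j = (0.85)(0.573000) + (-0.10)(0.188625) + (0.00)(0.197250) + (0.00)(0.351375) = 0.4681875
(I − A)⁻¹ = adj(I−A) / det(I−A) ≈
  [   1.2239     0.2008     0.0945     0.0416]
  [   0.4029     1.7066     0.8034     0.3540]
  [   0.4213     0.3134     1.1582     0.1714]
  [   0.7505     0.9259     0.5423     1.2559]
First solve x = (I − A)⁻¹ d = adj(I−A)·d / det(I−A); in particular x_3 = (0.197250·90 + 0.146750·40 + 0.542250·150 + 0.080250·300) / 0.4681875 = 129.035 / 0.4681875 ≈ 275.6054.
Intermediate flow from 4 to 3: z_43 = a_43 · x_3 = 0.10 × 129.035 / 0.4681875 = 12.9035 / 0.4681875 ≈ 27.56.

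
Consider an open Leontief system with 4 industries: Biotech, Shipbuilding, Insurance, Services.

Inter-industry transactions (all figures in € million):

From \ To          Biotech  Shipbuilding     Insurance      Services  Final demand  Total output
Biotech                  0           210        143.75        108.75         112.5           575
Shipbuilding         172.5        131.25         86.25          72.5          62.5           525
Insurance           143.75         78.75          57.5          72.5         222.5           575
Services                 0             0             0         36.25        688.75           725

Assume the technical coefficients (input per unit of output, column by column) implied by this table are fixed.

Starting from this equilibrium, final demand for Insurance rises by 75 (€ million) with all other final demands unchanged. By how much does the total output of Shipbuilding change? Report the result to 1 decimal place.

Δx_2 = 35.8

Technical coefficients a_ij = z_ij / X_j:
  a_11 = 0/575 = 0.00, a_21 = 172.5/575 = 0.30, a_31 = 143.75/575 = 0.25, a_41 = 0/575 = 0.00
  a_12 = 210/525 = 0.40, a_22 = 131.25/525 = 0.25, a_32 = 78.75/525 = 0.15, a_42 = 0/525 = 0.00
  a_13 = 143.75/575 = 0.25, a_23 = 86.25/575 = 0.15, a_33 = 57.5/575 = 0.10, a_43 = 0/575 = 0.00
  a_14 = 108.75/725 = 0.15, a_24 = 72.5/725 = 0.10, a_34 = 72.5/725 = 0.10, a_44 = 36.25/725 = 0.05
I − A =
  [   1.00    -0.40    -0.25    -0.15]
  [  -0.30     0.75    -0.15    -0.10]
  [  -0.25    -0.15     0.90    -0.10]
  [   0.00     0.00     0.00     0.95]
Compute the cofactors C_ij = (−1)^(i+j)·(3×3 minor ij) of I−A; the adjugate is their transpose:
adj(I−A) = Cᵀ =
  [ 0.619875   0.377625   0.235125   0.162375]
  [ 0.292125   0.795625   0.213750   0.152375]
  [ 0.220875   0.237500   0.598500   0.122875]
  [ 0.000000   0.000000   0.000000   0.471375]
det(I−A) = Σ_j (I−A)_1j·C_1j = (1.00)(0.619875) + (-0.40)(0.292125) + (-0.25)(0.220875) + (-0.15)(0.000000) = 0.44780625
(I − A)⁻¹ = adj(I−A) / det(I−A) ≈
  [   1.3842     0.8433     0.5251     0.3626]
  [   0.6523     1.7767     0.4773     0.3403]
  [   0.4932     0.5304     1.3365     0.2744]
  [   0.0000     0.0000     0.0000     1.0526]
Δx = (I − A)⁻¹ Δd with Δd having +75 in the Insurance component and 0 elsewhere.
So Δx_2 = L_23 · (+75), where L_23 = adj(I−A)_23 / det(I−A) = 0.213750 / 0.44780625.
Δx_2 = 0.213750 × (+75) / 0.44780625 = 16.03125 / 0.44780625 ≈ 35.8.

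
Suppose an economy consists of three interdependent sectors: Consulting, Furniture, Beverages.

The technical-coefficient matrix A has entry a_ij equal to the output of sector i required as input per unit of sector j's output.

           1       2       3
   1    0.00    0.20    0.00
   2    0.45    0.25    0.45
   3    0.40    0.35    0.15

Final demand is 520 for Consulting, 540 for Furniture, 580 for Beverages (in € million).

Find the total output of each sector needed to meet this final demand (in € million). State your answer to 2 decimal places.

x_1 = 1071.02, x_2 = 2755.10, x_3 = 2320.82

I − A =
  [   1.00    -0.20     0.00]
  [  -0.45     0.75    -0.45]
  [  -0.40    -0.35     0.85]
Cofactors of I−A, C_ij = (−1)^(i+j)·(minor ij) (rows/columns in the sector order above):
  C_11 = (0.75)(0.85) − (-0.45)(-0.35) = 0.4800
  C_12 = −[(-0.45)(0.85) − (-0.45)(-0.40)] = 0.5625
  C_13 = (-0.45)(-0.35) − (0.75)(-0.40) = 0.4575
  C_21 = −[(-0.20)(0.85) − (0.00)(-0.35)] = 0.1700
  C_22 = (1.00)(0.85) − (0.00)(-0.40) = 0.8500
  C_23 = −[(1.00)(-0.35) − (-0.20)(-0.40)] = 0.4300
  C_31 = (-0.20)(-0.45) − (0.00)(0.75) = 0.0900
  C_32 = −[(1.00)(-0.45) − (0.00)(-0.45)] = 0.4500
  C_33 = (1.00)(0.75) − (-0.20)(-0.45) = 0.6600
det(I−A) = Σ_j (I−A)_1j·C_1j = (1.00)(0.4800) + (-0.20)(0.5625) + (0.00)(0.4575) = 0.3675
adj(I−A) = Cᵀ =
  [ 0.4800   0.1700   0.0900]
  [ 0.5625   0.8500   0.4500]
  [ 0.4575   0.4300   0.6600]
(I − A)⁻¹ = adj(I−A) / det(I−A) ≈
  [   1.3061     0.4626     0.2449]
  [   1.5306     2.3129     1.2245]
  [   1.2449     1.1701     1.7959]
x = (I − A)⁻¹ d = adj(I−A)·d / det(I−A), with det(I−A) = 0.3675:
  x_1 = (0.4800·520 + 0.1700·540 + 0.0900·580) / 0.3675 = 393.60 / 0.3675 ≈ 1071.02
  x_2 = (0.5625·520 + 0.8500·540 + 0.4500·580) / 0.3675 = 1012.50 / 0.3675 ≈ 2755.10
  x_3 = (0.4575·520 + 0.4300·540 + 0.6600·580) / 0.3675 = 852.90 / 0.3675 ≈ 2320.82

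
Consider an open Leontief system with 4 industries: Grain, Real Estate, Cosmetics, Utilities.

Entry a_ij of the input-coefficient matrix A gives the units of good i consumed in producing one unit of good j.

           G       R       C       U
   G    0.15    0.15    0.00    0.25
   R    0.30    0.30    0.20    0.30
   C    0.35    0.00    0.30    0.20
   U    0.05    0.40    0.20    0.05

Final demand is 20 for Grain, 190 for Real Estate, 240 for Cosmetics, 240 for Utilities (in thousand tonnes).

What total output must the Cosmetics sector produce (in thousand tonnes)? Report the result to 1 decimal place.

x_C = 859.9

I − A =
  [   0.85    -0.15     0.00    -0.25]
  [  -0.30     0.70    -0.20    -0.30]
  [  -0.35     0.00     0.70    -0.20]
  [  -0.05    -0.40    -0.20     0.95]
Compute the cofactors C_ij = (−1)^(i+j)·(3×3 minor ij) of I−A; the adjugate is their transpose:
adj(I−A) = Cᵀ =
  [ 0.337500   0.163750   0.092500   0.160000]
  [ 0.287500   0.505000   0.225000   0.282500]
  [ 0.221750   0.154375   0.379500   0.187000]
  [ 0.185500   0.253750   0.179500   0.374500]
det(I−A) = Σ_j (I−A)_1j·C_1j = (0.85)(0.337500) + (-0.15)(0.287500) + (0.00)(0.221750) + (-0.25)(0.185500) = 0.197375
(I − A)⁻¹ = adj(I−A) / det(I−A) ≈
  [   1.7099     0.8296     0.4687     0.8106]
  [   1.4566     2.5586     1.1400     1.4313]
  [   1.1235     0.7821     1.9227     0.9474]
  [   0.9398     1.2856     0.9094     1.8974]
x = (I − A)⁻¹ d = adj(I−A)·d / det(I−A), with det(I−A) = 0.197375:
  x_G = (0.337500·20 + 0.163750·190 + 0.092500·240 + 0.160000·240) / 0.197375 = 98.4625 / 0.197375 ≈ 498.9
  x_R = (0.287500·20 + 0.505000·190 + 0.225000·240 + 0.282500·240) / 0.197375 = 223.50 / 0.197375 ≈ 1132.4
  x_C = (0.221750·20 + 0.154375·190 + 0.379500·240 + 0.187000·240) / 0.197375 = 169.72625 / 0.197375 ≈ 859.9
  x_U = (0.185500·20 + 0.253750·190 + 0.179500·240 + 0.374500·240) / 0.197375 = 184.8825 / 0.197375 ≈ 936.7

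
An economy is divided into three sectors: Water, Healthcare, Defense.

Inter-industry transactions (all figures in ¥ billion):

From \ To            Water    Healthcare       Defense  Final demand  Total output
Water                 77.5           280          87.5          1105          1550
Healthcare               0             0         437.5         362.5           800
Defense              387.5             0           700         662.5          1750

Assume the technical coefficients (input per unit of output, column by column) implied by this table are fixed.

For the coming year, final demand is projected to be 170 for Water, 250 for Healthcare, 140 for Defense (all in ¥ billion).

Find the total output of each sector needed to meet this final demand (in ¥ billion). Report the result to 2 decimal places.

Technical coefficients a_ij = z_ij / X_j:
  a_WW = 77.5/1550 = 0.05, a_HW = 0/1550 = 0.00, a_DW = 387.5/1550 = 0.25
  a_WH = 280/800 = 0.35, a_HH = 0/800 = 0.00, a_DH = 0/800 = 0.00
  a_WD = 87.5/1750 = 0.05, a_HD = 437.5/1750 = 0.25, a_DD = 700/1750 = 0.40
I − A =
  [   0.95    -0.35    -0.05]
  [   0.00     1.00    -0.25]
  [  -0.25     0.00     0.60]
Cofactors of I−A, C_ij = (−1)^(i+j)·(minor ij) (rows/columns in the sector order above):
  C_11 = (1.00)(0.60) − (-0.25)(0.00) = 0.6000
  C_12 = −[(0.00)(0.60) − (-0.25)(-0.25)] = 0.0625
  C_13 = (0.00)(0.00) − (1.00)(-0.25) = 0.2500
  C_21 = −[(-0.35)(0.60) − (-0.05)(0.00)] = 0.2100
  C_22 = (0.95)(0.60) − (-0.05)(-0.25) = 0.5575
  C_23 = −[(0.95)(0.00) − (-0.35)(-0.25)] = 0.0875
  C_31 = (-0.35)(-0.25) − (-0.05)(1.00) = 0.1375
  C_32 = −[(0.95)(-0.25) − (-0.05)(0.00)] = 0.2375
  C_33 = (0.95)(1.00) − (-0.35)(0.00) = 0.9500
det(I−A) = Σ_j (I−A)_1j·C_1j = (0.95)(0.6000) + (-0.35)(0.0625) + (-0.05)(0.2500) = 0.535625
adj(I−A) = Cᵀ =
  [ 0.6000   0.2100   0.1375]
  [ 0.0625   0.5575   0.2375]
  [ 0.2500   0.0875   0.9500]
(I − A)⁻¹ = adj(I−A) / det(I−A) ≈
  [   1.1202     0.3921     0.2567]
  [   0.1167     1.0408     0.4434]
  [   0.4667     0.1634     1.7736]
x = (I − A)⁻¹ d = adj(I−A)·d / det(I−A), with det(I−A) = 0.535625:
  x_W = (0.6000·170 + 0.2100·250 + 0.1375·140) / 0.535625 = 173.75 / 0.535625 ≈ 324.39
  x_H = (0.0625·170 + 0.5575·250 + 0.2375·140) / 0.535625 = 183.25 / 0.535625 ≈ 342.12
  x_D = (0.2500·170 + 0.0875·250 + 0.9500·140) / 0.535625 = 197.375 / 0.535625 ≈ 368.49

x_W = 324.39, x_H = 342.12, x_D = 368.49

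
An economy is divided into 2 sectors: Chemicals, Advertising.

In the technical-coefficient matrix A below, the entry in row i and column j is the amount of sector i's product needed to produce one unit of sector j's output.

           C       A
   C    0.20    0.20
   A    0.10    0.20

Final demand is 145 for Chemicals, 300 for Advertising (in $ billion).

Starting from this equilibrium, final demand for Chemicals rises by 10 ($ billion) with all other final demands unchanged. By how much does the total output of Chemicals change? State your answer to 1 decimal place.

Δx_C = 12.9

I − A =
  [   0.80    -0.20]
  [  -0.10     0.80]
det(I−A) = (0.80)(0.80) − (-0.20)(-0.10) = 0.6200
adj(I−A) = [[0.80, 0.20], [0.10, 0.80]]
(I − A)⁻¹ = adj(I−A) / det(I−A) ≈
  [   1.2903     0.3226]
  [   0.1613     1.2903]
Δx = (I − A)⁻¹ Δd with Δd having +10 in the Chemicals component and 0 elsewhere.
So Δx_C = L_CC · (+10), where L_CC = adj(I−A)_CC / det(I−A) = 0.80 / 0.6200.
Δx_C = 0.80 × (+10) / 0.6200 = 8.00 / 0.6200 ≈ 12.9.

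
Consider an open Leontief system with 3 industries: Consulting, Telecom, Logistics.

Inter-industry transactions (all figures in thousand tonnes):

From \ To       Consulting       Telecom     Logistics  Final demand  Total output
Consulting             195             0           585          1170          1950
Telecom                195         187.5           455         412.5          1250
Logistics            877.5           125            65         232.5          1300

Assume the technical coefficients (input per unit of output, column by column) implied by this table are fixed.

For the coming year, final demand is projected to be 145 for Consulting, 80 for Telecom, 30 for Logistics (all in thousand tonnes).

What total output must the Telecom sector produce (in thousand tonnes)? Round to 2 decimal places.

x_T = 192.07

Technical coefficients a_ij = z_ij / X_j:
  a_CC = 195/1950 = 0.10, a_TC = 195/1950 = 0.10, a_LC = 877.5/1950 = 0.45
  a_CT = 0/1250 = 0.00, a_TT = 187.5/1250 = 0.15, a_LT = 125/1250 = 0.10
  a_CL = 585/1300 = 0.45, a_TL = 455/1300 = 0.35, a_LL = 65/1300 = 0.05
I − A =
  [   0.90     0.00    -0.45]
  [  -0.10     0.85    -0.35]
  [  -0.45    -0.10     0.95]
Cofactors of I−A, C_ij = (−1)^(i+j)·(minor ij) (rows/columns in the sector order above):
  C_11 = (0.85)(0.95) − (-0.35)(-0.10) = 0.7725
  C_12 = −[(-0.10)(0.95) − (-0.35)(-0.45)] = 0.2525
  C_13 = (-0.10)(-0.10) − (0.85)(-0.45) = 0.3925
  C_21 = −[(0.00)(0.95) − (-0.45)(-0.10)] = 0.0450
  C_22 = (0.90)(0.95) − (-0.45)(-0.45) = 0.6525
  C_23 = −[(0.90)(-0.10) − (0.00)(-0.45)] = 0.0900
  C_31 = (0.00)(-0.35) − (-0.45)(0.85) = 0.3825
  C_32 = −[(0.90)(-0.35) − (-0.45)(-0.10)] = 0.3600
  C_33 = (0.90)(0.85) − (0.00)(-0.10) = 0.7650
det(I−A) = Σ_j (I−A)_1j·C_1j = (0.90)(0.7725) + (0.00)(0.2525) + (-0.45)(0.3925) = 0.518625
adj(I−A) = Cᵀ =
  [ 0.7725   0.0450   0.3825]
  [ 0.2525   0.6525   0.3600]
  [ 0.3925   0.0900   0.7650]
(I − A)⁻¹ = adj(I−A) / det(I−A) ≈
  [   1.4895     0.0868     0.7375]
  [   0.4869     1.2581     0.6941]
  [   0.7568     0.1735     1.4751]
x = (I − A)⁻¹ d = adj(I−A)·d / det(I−A), with det(I−A) = 0.518625:
  x_C = (0.7725·145 + 0.0450·80 + 0.3825·30) / 0.518625 = 127.0875 / 0.518625 ≈ 245.05
  x_T = (0.2525·145 + 0.6525·80 + 0.3600·30) / 0.518625 = 99.6125 / 0.518625 ≈ 192.07
  x_L = (0.3925·145 + 0.0900·80 + 0.7650·30) / 0.518625 = 87.0625 / 0.518625 ≈ 167.87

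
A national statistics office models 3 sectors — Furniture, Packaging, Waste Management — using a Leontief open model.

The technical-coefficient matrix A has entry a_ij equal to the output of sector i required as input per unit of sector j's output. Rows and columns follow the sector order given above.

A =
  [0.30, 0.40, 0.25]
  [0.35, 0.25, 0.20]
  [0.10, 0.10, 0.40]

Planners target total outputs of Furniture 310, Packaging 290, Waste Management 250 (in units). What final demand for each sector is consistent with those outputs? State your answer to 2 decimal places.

I − A =
  [   0.70    -0.40    -0.25]
  [  -0.35     0.75    -0.20]
  [  -0.10    -0.10     0.60]
d = (I − A) x:
  d_1 = (+0.70)·310 + (-0.40)·290 + (-0.25)·250 = 38.50
  d_2 = (-0.35)·310 + (+0.75)·290 + (-0.20)·250 = 59.00
  d_3 = (-0.10)·310 + (-0.10)·290 + (+0.60)·250 = 90.00

d_1 = 38.50, d_2 = 59.00, d_3 = 90.00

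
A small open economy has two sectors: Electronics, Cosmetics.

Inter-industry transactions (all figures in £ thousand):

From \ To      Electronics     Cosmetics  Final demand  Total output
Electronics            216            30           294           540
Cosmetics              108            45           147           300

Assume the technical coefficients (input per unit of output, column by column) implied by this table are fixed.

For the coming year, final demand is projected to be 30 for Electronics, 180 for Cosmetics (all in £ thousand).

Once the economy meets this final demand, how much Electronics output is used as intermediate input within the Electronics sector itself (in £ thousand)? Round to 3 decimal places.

Technical coefficients a_ij = z_ij / X_j:
  a_11 = 216/540 = 0.40, a_21 = 108/540 = 0.20
  a_12 = 30/300 = 0.10, a_22 = 45/300 = 0.15
I − A =
  [   0.60    -0.10]
  [  -0.20     0.85]
det(I−A) = (0.60)(0.85) − (-0.10)(-0.20) = 0.4900
adj(I−A) = [[0.85, 0.10], [0.20, 0.60]]
(I − A)⁻¹ = adj(I−A) / det(I−A) ≈
  [   1.7347     0.2041]
  [   0.4082     1.2245]
First solve x = (I − A)⁻¹ d = adj(I−A)·d / det(I−A); in particular x_1 = (0.85·30 + 0.10·180) / 0.4900 = 43.50 / 0.4900 ≈ 88.77551.
Intermediate flow from 1 to 1: z_11 = a_11 · x_1 = 0.40 × 43.50 / 0.4900 = 17.40 / 0.4900 ≈ 35.510.

z_11 = 35.510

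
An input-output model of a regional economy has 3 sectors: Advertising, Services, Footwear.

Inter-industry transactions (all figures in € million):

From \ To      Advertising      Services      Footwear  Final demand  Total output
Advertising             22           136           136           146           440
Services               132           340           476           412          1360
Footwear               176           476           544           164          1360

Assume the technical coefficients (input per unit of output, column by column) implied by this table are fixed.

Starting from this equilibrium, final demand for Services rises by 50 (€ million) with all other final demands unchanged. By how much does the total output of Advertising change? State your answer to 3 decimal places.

Technical coefficients a_ij = z_ij / X_j:
  a_AA = 22/440 = 0.05, a_SA = 132/440 = 0.30, a_FA = 176/440 = 0.40
  a_AS = 136/1360 = 0.10, a_SS = 340/1360 = 0.25, a_FS = 476/1360 = 0.35
  a_AF = 136/1360 = 0.10, a_SF = 476/1360 = 0.35, a_FF = 544/1360 = 0.40
I − A =
  [   0.95    -0.10    -0.10]
  [  -0.30     0.75    -0.35]
  [  -0.40    -0.35     0.60]
Cofactors of I−A, C_ij = (−1)^(i+j)·(minor ij) (rows/columns in the sector order above):
  C_11 = (0.75)(0.60) − (-0.35)(-0.35) = 0.3275
  C_12 = −[(-0.30)(0.60) − (-0.35)(-0.40)] = 0.3200
  C_13 = (-0.30)(-0.35) − (0.75)(-0.40) = 0.4050
  C_21 = −[(-0.10)(0.60) − (-0.10)(-0.35)] = 0.0950
  C_22 = (0.95)(0.60) − (-0.10)(-0.40) = 0.5300
  C_23 = −[(0.95)(-0.35) − (-0.10)(-0.40)] = 0.3725
  C_31 = (-0.10)(-0.35) − (-0.10)(0.75) = 0.1100
  C_32 = −[(0.95)(-0.35) − (-0.10)(-0.30)] = 0.3625
  C_33 = (0.95)(0.75) − (-0.10)(-0.30) = 0.6825
det(I−A) = Σ_j (I−A)_1j·C_1j = (0.95)(0.3275) + (-0.10)(0.3200) + (-0.10)(0.4050) = 0.238625
adj(I−A) = Cᵀ =
  [ 0.3275   0.0950   0.1100]
  [ 0.3200   0.5300   0.3625]
  [ 0.4050   0.3725   0.6825]
(I − A)⁻¹ = adj(I−A) / det(I−A) ≈
  [   1.3724     0.3981     0.4610]
  [   1.3410     2.2211     1.5191]
  [   1.6972     1.5610     2.8601]
Δx = (I − A)⁻¹ Δd with Δd having +50 in the Services component and 0 elsewhere.
So Δx_A = L_AS · (+50), where L_AS = adj(I−A)_AS / det(I−A) = 0.0950 / 0.238625.
Δx_A = 0.0950 × (+50) / 0.238625 = 4.75 / 0.238625 ≈ 19.906.

Δx_A = 19.906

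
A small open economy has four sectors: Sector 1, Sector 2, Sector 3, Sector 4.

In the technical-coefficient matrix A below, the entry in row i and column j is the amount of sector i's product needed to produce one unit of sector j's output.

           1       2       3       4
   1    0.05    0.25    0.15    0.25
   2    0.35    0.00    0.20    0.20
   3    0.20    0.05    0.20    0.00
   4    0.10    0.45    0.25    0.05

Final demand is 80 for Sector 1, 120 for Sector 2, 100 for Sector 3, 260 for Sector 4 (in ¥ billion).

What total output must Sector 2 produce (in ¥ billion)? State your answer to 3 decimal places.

I − A =
  [   0.95    -0.25    -0.15    -0.25]
  [  -0.35     1.00    -0.20    -0.20]
  [  -0.20    -0.05     0.80     0.00]
  [  -0.10    -0.45    -0.25     0.95]
Compute the cofactors C_ij = (−1)^(i+j)·(3×3 minor ij) of I−A; the adjugate is their transpose:
adj(I−A) = Cᵀ =
  [ 0.676000   0.290250   0.274000   0.239000]
  [ 0.330000   0.661000   0.297750   0.226000]
  [ 0.189625   0.113875   0.664500   0.073875]
  [ 0.277375   0.373625   0.344750   0.637875]
det(I−A) = Σ_j (I−A)_1j·C_1j = (0.95)(0.676000) + (-0.25)(0.330000) + (-0.15)(0.189625) + (-0.25)(0.277375) = 0.4619125
(I − A)⁻¹ = adj(I−A) / det(I−A) ≈
  [   1.4635     0.6284     0.5932     0.5174]
  [   0.7144     1.4310     0.6446     0.4893]
  [   0.4105     0.2465     1.4386     0.1599]
  [   0.6005     0.8089     0.7464     1.3809]
x = (I − A)⁻¹ d = adj(I−A)·d / det(I−A), with det(I−A) = 0.4619125:
  x_1 = (0.676000·80 + 0.290250·120 + 0.274000·100 + 0.239000·260) / 0.4619125 = 178.45 / 0.4619125 ≈ 386.329
  x_2 = (0.330000·80 + 0.661000·120 + 0.297750·100 + 0.226000·260) / 0.4619125 = 194.255 / 0.4619125 ≈ 420.545
  x_3 = (0.189625·80 + 0.113875·120 + 0.664500·100 + 0.073875·260) / 0.4619125 = 114.4925 / 0.4619125 ≈ 247.866
  x_4 = (0.277375·80 + 0.373625·120 + 0.344750·100 + 0.637875·260) / 0.4619125 = 267.3475 / 0.4619125 ≈ 578.784

x_2 = 420.545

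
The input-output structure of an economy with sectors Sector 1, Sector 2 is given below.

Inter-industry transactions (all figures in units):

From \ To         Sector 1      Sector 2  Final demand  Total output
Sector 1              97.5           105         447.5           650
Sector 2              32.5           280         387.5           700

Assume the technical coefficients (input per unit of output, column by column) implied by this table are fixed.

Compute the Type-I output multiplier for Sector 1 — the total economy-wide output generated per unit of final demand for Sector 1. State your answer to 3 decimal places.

m_1 = 1.294

Technical coefficients a_ij = z_ij / X_j:
  a_11 = 97.5/650 = 0.15, a_21 = 32.5/650 = 0.05
  a_12 = 105/700 = 0.15, a_22 = 280/700 = 0.40
I − A =
  [   0.85    -0.15]
  [  -0.05     0.60]
det(I−A) = (0.85)(0.60) − (-0.15)(-0.05) = 0.5025
adj(I−A) = [[0.60, 0.15], [0.05, 0.85]]
(I − A)⁻¹ = adj(I−A) / det(I−A) ≈
  [   1.1940     0.2985]
  [   0.0995     1.6915]
The output multiplier for sector j is the column-j sum of the Leontief inverse (I − A)⁻¹ = adj(I−A) / det(I−A).
Column 1 of adj(I−A): (0.60, 0.05); det(I−A) = 0.5025.
m_1 = (0.60 + 0.05) / 0.5025 = 0.65 / 0.5025 ≈ 1.294.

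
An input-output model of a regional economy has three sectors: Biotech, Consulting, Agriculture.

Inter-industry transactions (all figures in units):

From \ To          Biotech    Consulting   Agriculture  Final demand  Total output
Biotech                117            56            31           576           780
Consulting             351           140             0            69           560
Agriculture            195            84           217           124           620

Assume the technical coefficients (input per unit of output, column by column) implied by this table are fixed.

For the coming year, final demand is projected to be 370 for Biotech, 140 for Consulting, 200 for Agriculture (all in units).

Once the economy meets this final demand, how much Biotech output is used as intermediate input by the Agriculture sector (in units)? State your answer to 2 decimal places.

z_13 = 31.45

Technical coefficients a_ij = z_ij / X_j:
  a_11 = 117/780 = 0.15, a_21 = 351/780 = 0.45, a_31 = 195/780 = 0.25
  a_12 = 56/560 = 0.10, a_22 = 140/560 = 0.25, a_32 = 84/560 = 0.15
  a_13 = 31/620 = 0.05, a_23 = 0/620 = 0.00, a_33 = 217/620 = 0.35
I − A =
  [   0.85    -0.10    -0.05]
  [  -0.45     0.75     0.00]
  [  -0.25    -0.15     0.65]
Cofactors of I−A, C_ij = (−1)^(i+j)·(minor ij) (rows/columns in the sector order above):
  C_11 = (0.75)(0.65) − (0.00)(-0.15) = 0.4875
  C_12 = −[(-0.45)(0.65) − (0.00)(-0.25)] = 0.2925
  C_13 = (-0.45)(-0.15) − (0.75)(-0.25) = 0.2550
  C_21 = −[(-0.10)(0.65) − (-0.05)(-0.15)] = 0.0725
  C_22 = (0.85)(0.65) − (-0.05)(-0.25) = 0.5400
  C_23 = −[(0.85)(-0.15) − (-0.10)(-0.25)] = 0.1525
  C_31 = (-0.10)(0.00) − (-0.05)(0.75) = 0.0375
  C_32 = −[(0.85)(0.00) − (-0.05)(-0.45)] = 0.0225
  C_33 = (0.85)(0.75) − (-0.10)(-0.45) = 0.5925
det(I−A) = Σ_j (I−A)_1j·C_1j = (0.85)(0.4875) + (-0.10)(0.2925) + (-0.05)(0.2550) = 0.372375
adj(I−A) = Cᵀ =
  [ 0.4875   0.0725   0.0375]
  [ 0.2925   0.5400   0.0225]
  [ 0.2550   0.1525   0.5925]
(I − A)⁻¹ = adj(I−A) / det(I−A) ≈
  [   1.3092     0.1947     0.1007]
  [   0.7855     1.4502     0.0604]
  [   0.6848     0.4095     1.5911]
First solve x = (I − A)⁻¹ d = adj(I−A)·d / det(I−A); in particular x_3 = (0.2550·370 + 0.1525·140 + 0.5925·200) / 0.372375 = 234.20 / 0.372375 ≈ 628.9359.
Intermediate flow from 1 to 3: z_13 = a_13 · x_3 = 0.05 × 234.20 / 0.372375 = 11.71 / 0.372375 ≈ 31.45.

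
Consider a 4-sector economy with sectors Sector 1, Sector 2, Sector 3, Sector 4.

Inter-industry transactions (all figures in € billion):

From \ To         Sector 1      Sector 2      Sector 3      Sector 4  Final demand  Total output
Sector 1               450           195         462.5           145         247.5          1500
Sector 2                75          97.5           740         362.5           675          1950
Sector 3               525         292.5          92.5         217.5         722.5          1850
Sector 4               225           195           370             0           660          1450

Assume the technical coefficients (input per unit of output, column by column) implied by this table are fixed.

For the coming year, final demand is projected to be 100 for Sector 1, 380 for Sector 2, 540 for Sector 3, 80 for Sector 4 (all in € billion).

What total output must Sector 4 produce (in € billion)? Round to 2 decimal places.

x_4 = 514.61

Technical coefficients a_ij = z_ij / X_j:
  a_11 = 450/1500 = 0.30, a_21 = 75/1500 = 0.05, a_31 = 525/1500 = 0.35, a_41 = 225/1500 = 0.15
  a_12 = 195/1950 = 0.10, a_22 = 97.5/1950 = 0.05, a_32 = 292.5/1950 = 0.15, a_42 = 195/1950 = 0.10
  a_13 = 462.5/1850 = 0.25, a_23 = 740/1850 = 0.40, a_33 = 92.5/1850 = 0.05, a_43 = 370/1850 = 0.20
  a_14 = 145/1450 = 0.10, a_24 = 362.5/1450 = 0.25, a_34 = 217.5/1450 = 0.15, a_44 = 0/1450 = 0.00
I − A =
  [   0.70    -0.10    -0.25    -0.10]
  [  -0.05     0.95    -0.40    -0.25]
  [  -0.35    -0.15     0.95    -0.15]
  [  -0.15    -0.10    -0.20     1.00]
Compute the cofactors C_ij = (−1)^(i+j)·(3×3 minor ij) of I−A; the adjugate is their transpose:
adj(I−A) = Cᵀ =
  [ 0.776750   0.145750   0.299250   0.159000]
  [ 0.248125   0.529625   0.331875   0.207000]
  [ 0.359000   0.154000   0.624000   0.168000]
  [ 0.213125   0.105625   0.202875   0.486000]
det(I−A) = Σ_j (I−A)_1j·C_1j = (0.70)(0.776750) + (-0.10)(0.248125) + (-0.25)(0.359000) + (-0.10)(0.213125) = 0.40785
(I − A)⁻¹ = adj(I−A) / det(I−A) ≈
  [   1.9045     0.3574     0.7337     0.3898]
  [   0.6084     1.2986     0.8137     0.5075]
  [   0.8802     0.3776     1.5300     0.4119]
  [   0.5226     0.2590     0.4974     1.1916]
x = (I − A)⁻¹ d = adj(I−A)·d / det(I−A), with det(I−A) = 0.40785:
  x_1 = (0.776750·100 + 0.145750·380 + 0.299250·540 + 0.159000·80) / 0.40785 = 307.375 / 0.40785 ≈ 753.65
  x_2 = (0.248125·100 + 0.529625·380 + 0.331875·540 + 0.207000·80) / 0.40785 = 421.8425 / 0.40785 ≈ 1034.31
  x_3 = (0.359000·100 + 0.154000·380 + 0.624000·540 + 0.168000·80) / 0.40785 = 444.82 / 0.40785 ≈ 1090.65
  x_4 = (0.213125·100 + 0.105625·380 + 0.202875·540 + 0.486000·80) / 0.40785 = 209.8825 / 0.40785 ≈ 514.61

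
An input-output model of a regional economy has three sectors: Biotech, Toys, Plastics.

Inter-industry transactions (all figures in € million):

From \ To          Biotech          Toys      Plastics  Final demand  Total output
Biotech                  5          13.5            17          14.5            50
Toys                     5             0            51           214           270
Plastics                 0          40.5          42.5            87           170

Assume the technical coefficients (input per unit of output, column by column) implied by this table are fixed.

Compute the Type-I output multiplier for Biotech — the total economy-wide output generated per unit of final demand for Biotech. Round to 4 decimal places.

m_B = 1.2634

Technical coefficients a_ij = z_ij / X_j:
  a_BB = 5/50 = 0.10, a_TB = 5/50 = 0.10, a_PB = 0/50 = 0.00
  a_BT = 13.5/270 = 0.05, a_TT = 0/270 = 0.00, a_PT = 40.5/270 = 0.15
  a_BP = 17/170 = 0.10, a_TP = 51/170 = 0.30, a_PP = 42.5/170 = 0.25
I − A =
  [   0.90    -0.05    -0.10]
  [  -0.10     1.00    -0.30]
  [   0.00    -0.15     0.75]
Cofactors of I−A, C_ij = (−1)^(i+j)·(minor ij) (rows/columns in the sector order above):
  C_11 = (1.00)(0.75) − (-0.30)(-0.15) = 0.7050
  C_12 = −[(-0.10)(0.75) − (-0.30)(0.00)] = 0.0750
  C_13 = (-0.10)(-0.15) − (1.00)(0.00) = 0.0150
  C_21 = −[(-0.05)(0.75) − (-0.10)(-0.15)] = 0.0525
  C_22 = (0.90)(0.75) − (-0.10)(0.00) = 0.6750
  C_23 = −[(0.90)(-0.15) − (-0.05)(0.00)] = 0.1350
  C_31 = (-0.05)(-0.30) − (-0.10)(1.00) = 0.1150
  C_32 = −[(0.90)(-0.30) − (-0.10)(-0.10)] = 0.2800
  C_33 = (0.90)(1.00) − (-0.05)(-0.10) = 0.8950
det(I−A) = Σ_j (I−A)_1j·C_1j = (0.90)(0.7050) + (-0.05)(0.0750) + (-0.10)(0.0150) = 0.62925
adj(I−A) = Cᵀ =
  [ 0.7050   0.0525   0.1150]
  [ 0.0750   0.6750   0.2800]
  [ 0.0150   0.1350   0.8950]
(I − A)⁻¹ = adj(I−A) / det(I−A) ≈
  [   1.12038     0.08343     0.18276]
  [   0.11919     1.07271     0.44497]
  [   0.02384     0.21454     1.42233]
The output multiplier for sector j is the column-j sum of the Leontief inverse (I − A)⁻¹ = adj(I−A) / det(I−A).
Column B of adj(I−A): (0.7050, 0.0750, 0.0150); det(I−A) = 0.62925.
m_B = (0.7050 + 0.0750 + 0.0150) / 0.62925 = 0.795 / 0.62925 ≈ 1.2634.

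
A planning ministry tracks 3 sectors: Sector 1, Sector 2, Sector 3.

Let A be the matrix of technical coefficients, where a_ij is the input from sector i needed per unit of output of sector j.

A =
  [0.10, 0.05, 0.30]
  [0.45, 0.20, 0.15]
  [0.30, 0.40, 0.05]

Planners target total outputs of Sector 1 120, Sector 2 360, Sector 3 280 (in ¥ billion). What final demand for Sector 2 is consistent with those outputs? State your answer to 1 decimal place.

I − A =
  [   0.90    -0.05    -0.30]
  [  -0.45     0.80    -0.15]
  [  -0.30    -0.40     0.95]
d = (I − A) x:
  d_1 = (+0.90)·120 + (-0.05)·360 + (-0.30)·280 = 6.0
  d_2 = (-0.45)·120 + (+0.80)·360 + (-0.15)·280 = 192.0
  d_3 = (-0.30)·120 + (-0.40)·360 + (+0.95)·280 = 86.0

d_2 = 192.0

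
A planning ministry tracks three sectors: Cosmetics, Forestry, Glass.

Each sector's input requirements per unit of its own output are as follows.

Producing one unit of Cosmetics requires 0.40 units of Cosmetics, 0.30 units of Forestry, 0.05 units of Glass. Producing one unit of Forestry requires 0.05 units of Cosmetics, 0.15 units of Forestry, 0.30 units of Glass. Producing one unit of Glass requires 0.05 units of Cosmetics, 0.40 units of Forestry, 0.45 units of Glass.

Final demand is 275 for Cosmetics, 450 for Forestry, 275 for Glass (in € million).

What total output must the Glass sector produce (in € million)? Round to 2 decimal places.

x_3 = 1322.19

I − A =
  [   0.60    -0.05    -0.05]
  [  -0.30     0.85    -0.40]
  [  -0.05    -0.30     0.55]
Cofactors of I−A, C_ij = (−1)^(i+j)·(minor ij) (rows/columns in the sector order above):
  C_11 = (0.85)(0.55) − (-0.40)(-0.30) = 0.3475
  C_12 = −[(-0.30)(0.55) − (-0.40)(-0.05)] = 0.1850
  C_13 = (-0.30)(-0.30) − (0.85)(-0.05) = 0.1325
  C_21 = −[(-0.05)(0.55) − (-0.05)(-0.30)] = 0.0425
  C_22 = (0.60)(0.55) − (-0.05)(-0.05) = 0.3275
  C_23 = −[(0.60)(-0.30) − (-0.05)(-0.05)] = 0.1825
  C_31 = (-0.05)(-0.40) − (-0.05)(0.85) = 0.0625
  C_32 = −[(0.60)(-0.40) − (-0.05)(-0.30)] = 0.2550
  C_33 = (0.60)(0.85) − (-0.05)(-0.30) = 0.4950
det(I−A) = Σ_j (I−A)_1j·C_1j = (0.60)(0.3475) + (-0.05)(0.1850) + (-0.05)(0.1325) = 0.192625
adj(I−A) = Cᵀ =
  [ 0.3475   0.0425   0.0625]
  [ 0.1850   0.3275   0.2550]
  [ 0.1325   0.1825   0.4950]
(I − A)⁻¹ = adj(I−A) / det(I−A) ≈
  [   1.8040     0.2206     0.3245]
  [   0.9604     1.7002     1.3238]
  [   0.6879     0.9474     2.5698]
x = (I − A)⁻¹ d = adj(I−A)·d / det(I−A), with det(I−A) = 0.192625:
  x_1 = (0.3475·275 + 0.0425·450 + 0.0625·275) / 0.192625 = 131.875 / 0.192625 ≈ 684.62
  x_2 = (0.1850·275 + 0.3275·450 + 0.2550·275) / 0.192625 = 268.375 / 0.192625 ≈ 1393.25
  x_3 = (0.1325·275 + 0.1825·450 + 0.4950·275) / 0.192625 = 254.6875 / 0.192625 ≈ 1322.19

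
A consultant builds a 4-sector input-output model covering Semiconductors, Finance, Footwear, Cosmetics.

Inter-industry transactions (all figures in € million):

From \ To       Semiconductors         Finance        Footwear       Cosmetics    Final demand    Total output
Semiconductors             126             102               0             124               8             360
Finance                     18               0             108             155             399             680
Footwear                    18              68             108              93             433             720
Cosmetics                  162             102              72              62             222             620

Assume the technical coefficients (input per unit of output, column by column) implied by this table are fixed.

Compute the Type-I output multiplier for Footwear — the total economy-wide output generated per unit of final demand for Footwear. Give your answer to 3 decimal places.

m_3 = 1.907

Technical coefficients a_ij = z_ij / X_j:
  a_11 = 126/360 = 0.35, a_21 = 18/360 = 0.05, a_31 = 18/360 = 0.05, a_41 = 162/360 = 0.45
  a_12 = 102/680 = 0.15, a_22 = 0/680 = 0.00, a_32 = 68/680 = 0.10, a_42 = 102/680 = 0.15
  a_13 = 0/720 = 0.00, a_23 = 108/720 = 0.15, a_33 = 108/720 = 0.15, a_43 = 72/720 = 0.10
  a_14 = 124/620 = 0.20, a_24 = 155/620 = 0.25, a_34 = 93/620 = 0.15, a_44 = 62/620 = 0.10
I − A =
  [   0.65    -0.15     0.00    -0.20]
  [  -0.05     1.00    -0.15    -0.25]
  [  -0.05    -0.10     0.85    -0.15]
  [  -0.45    -0.15    -0.10     0.90]
Compute the cofactors C_ij = (−1)^(i+j)·(3×3 minor ij) of I−A; the adjugate is their transpose:
adj(I−A) = Cᵀ =
  [ 0.69875   0.14000   0.04850   0.20225]
  [ 0.15125   0.41000   0.09150   0.16275]
  [ 0.12750   0.08250   0.44550   0.12550]
  [ 0.38875   0.14750   0.08900   0.53525]
det(I−A) = Σ_j (I−A)_1j·C_1j = (0.65)(0.69875) + (-0.15)(0.15125) + (0.00)(0.12750) + (-0.20)(0.38875) = 0.35375
(I − A)⁻¹ = adj(I−A) / det(I−A) ≈
  [   1.9753     0.3958     0.1371     0.5717]
  [   0.4276     1.1590     0.2587     0.4601]
  [   0.3604     0.2332     1.2594     0.3548]
  [   1.0989     0.4170     0.2516     1.5131]
The output multiplier for sector j is the column-j sum of the Leontief inverse (I − A)⁻¹ = adj(I−A) / det(I−A).
Column 3 of adj(I−A): (0.04850, 0.09150, 0.44550, 0.08900); det(I−A) = 0.35375.
m_3 = (0.04850 + 0.09150 + 0.44550 + 0.08900) / 0.35375 = 0.6745 / 0.35375 ≈ 1.907.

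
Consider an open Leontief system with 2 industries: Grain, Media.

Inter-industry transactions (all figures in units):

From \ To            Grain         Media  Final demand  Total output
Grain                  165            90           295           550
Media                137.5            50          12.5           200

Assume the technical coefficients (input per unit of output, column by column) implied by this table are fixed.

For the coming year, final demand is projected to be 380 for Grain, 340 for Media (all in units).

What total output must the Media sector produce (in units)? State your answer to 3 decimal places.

Technical coefficients a_ij = z_ij / X_j:
  a_11 = 165/550 = 0.30, a_21 = 137.5/550 = 0.25
  a_12 = 90/200 = 0.45, a_22 = 50/200 = 0.25
I − A =
  [   0.70    -0.45]
  [  -0.25     0.75]
det(I−A) = (0.70)(0.75) − (-0.45)(-0.25) = 0.4125
adj(I−A) = [[0.75, 0.45], [0.25, 0.70]]
(I − A)⁻¹ = adj(I−A) / det(I−A) ≈
  [   1.8182     1.0909]
  [   0.6061     1.6970]
x = (I − A)⁻¹ d = adj(I−A)·d / det(I−A), with det(I−A) = 0.4125:
  x_1 = (0.75·380 + 0.45·340) / 0.4125 = 438.00 / 0.4125 ≈ 1061.818
  x_2 = (0.25·380 + 0.70·340) / 0.4125 = 333.00 / 0.4125 ≈ 807.273

x_2 = 807.273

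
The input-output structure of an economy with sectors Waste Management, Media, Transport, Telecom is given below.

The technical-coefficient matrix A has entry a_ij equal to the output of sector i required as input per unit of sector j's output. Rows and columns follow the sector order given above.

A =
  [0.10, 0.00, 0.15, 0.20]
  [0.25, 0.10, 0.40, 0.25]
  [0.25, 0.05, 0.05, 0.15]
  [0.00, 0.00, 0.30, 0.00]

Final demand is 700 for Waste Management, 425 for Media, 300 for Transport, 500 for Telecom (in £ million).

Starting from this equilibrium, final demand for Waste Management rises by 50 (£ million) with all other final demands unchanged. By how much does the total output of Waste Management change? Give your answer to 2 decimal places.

I − A =
  [   0.90     0.00    -0.15    -0.20]
  [  -0.25     0.90    -0.40    -0.25]
  [  -0.25    -0.05     0.95    -0.15]
  [   0.00     0.00    -0.30     1.00]
Compute the cofactors C_ij = (−1)^(i+j)·(3×3 minor ij) of I−A; the adjugate is their transpose:
adj(I−A) = Cᵀ =
  [ 0.790750   0.010500   0.189000   0.189125]
  [ 0.345000   0.762000   0.480000   0.331500]
  [ 0.237500   0.045000   0.810000   0.180250]
  [ 0.071250   0.013500   0.243000   0.715875]
det(I−A) = Σ_j (I−A)_1j·C_1j = (0.90)(0.790750) + (0.00)(0.345000) + (-0.15)(0.237500) + (-0.20)(0.071250) = 0.6618
(I − A)⁻¹ = adj(I−A) / det(I−A) ≈
  [   1.1948     0.0159     0.2856     0.2858]
  [   0.5213     1.1514     0.7253     0.5009]
  [   0.3589     0.0680     1.2239     0.2724]
  [   0.1077     0.0204     0.3672     1.0817]
Δx = (I − A)⁻¹ Δd with Δd having +50 in the Waste Management component and 0 elsewhere.
So Δx_1 = L_11 · (+50), where L_11 = adj(I−A)_11 / det(I−A) = 0.790750 / 0.6618.
Δx_1 = 0.790750 × (+50) / 0.6618 = 39.5375 / 0.6618 ≈ 59.74.

Δx_1 = 59.74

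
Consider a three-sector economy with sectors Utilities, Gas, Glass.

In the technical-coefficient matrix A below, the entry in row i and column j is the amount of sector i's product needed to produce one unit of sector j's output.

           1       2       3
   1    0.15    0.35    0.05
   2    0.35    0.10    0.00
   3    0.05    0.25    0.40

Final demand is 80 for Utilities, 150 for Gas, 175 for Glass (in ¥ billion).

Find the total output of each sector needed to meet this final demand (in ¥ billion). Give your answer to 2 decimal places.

x_1 = 222.90, x_2 = 253.35, x_3 = 415.80

I − A =
  [   0.85    -0.35    -0.05]
  [  -0.35     0.90     0.00]
  [  -0.05    -0.25     0.60]
Cofactors of I−A, C_ij = (−1)^(i+j)·(minor ij) (rows/columns in the sector order above):
  C_11 = (0.90)(0.60) − (0.00)(-0.25) = 0.5400
  C_12 = −[(-0.35)(0.60) − (0.00)(-0.05)] = 0.2100
  C_13 = (-0.35)(-0.25) − (0.90)(-0.05) = 0.1325
  C_21 = −[(-0.35)(0.60) − (-0.05)(-0.25)] = 0.2225
  C_22 = (0.85)(0.60) − (-0.05)(-0.05) = 0.5075
  C_23 = −[(0.85)(-0.25) − (-0.35)(-0.05)] = 0.2300
  C_31 = (-0.35)(0.00) − (-0.05)(0.90) = 0.0450
  C_32 = −[(0.85)(0.00) − (-0.05)(-0.35)] = 0.0175
  C_33 = (0.85)(0.90) − (-0.35)(-0.35) = 0.6425
det(I−A) = Σ_j (I−A)_1j·C_1j = (0.85)(0.5400) + (-0.35)(0.2100) + (-0.05)(0.1325) = 0.378875
adj(I−A) = Cᵀ =
  [ 0.5400   0.2225   0.0450]
  [ 0.2100   0.5075   0.0175]
  [ 0.1325   0.2300   0.6425]
(I − A)⁻¹ = adj(I−A) / det(I−A) ≈
  [   1.4253     0.5873     0.1188]
  [   0.5543     1.3395     0.0462]
  [   0.3497     0.6071     1.6958]
x = (I − A)⁻¹ d = adj(I−A)·d / det(I−A), with det(I−A) = 0.378875:
  x_1 = (0.5400·80 + 0.2225·150 + 0.0450·175) / 0.378875 = 84.45 / 0.378875 ≈ 222.90
  x_2 = (0.2100·80 + 0.5075·150 + 0.0175·175) / 0.378875 = 95.9875 / 0.378875 ≈ 253.35
  x_3 = (0.1325·80 + 0.2300·150 + 0.6425·175) / 0.378875 = 157.5375 / 0.378875 ≈ 415.80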